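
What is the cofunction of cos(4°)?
cos(4°) = sin(90° - 4°) = sin(86°)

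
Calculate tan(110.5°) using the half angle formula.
tan(110.5°) = sin 221° / (1 + cos 221°) = -2.675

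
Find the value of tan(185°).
tan(185°) = 0.08749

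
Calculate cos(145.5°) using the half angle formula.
cos(145.5°) = -√((1 + cos 291°)/2) = -0.8241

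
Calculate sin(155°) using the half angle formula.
sin(155°) = √((1 - cos 310°)/2) = 0.4226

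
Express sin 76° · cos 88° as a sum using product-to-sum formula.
sin 76° cos 88° = (1/2)[sin(76°+88°) + sin(76°-88°)]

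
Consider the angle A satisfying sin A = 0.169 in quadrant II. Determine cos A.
cos A = ±√(1 - sin²A) = -0.9856 (negative in QII)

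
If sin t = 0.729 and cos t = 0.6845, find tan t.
tan t = sin t / cos t = 1.065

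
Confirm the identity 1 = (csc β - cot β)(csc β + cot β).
RHS = csc²β - cot²β = (1 + cot²β) - cot²β = 1 = LHS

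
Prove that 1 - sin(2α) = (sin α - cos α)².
RHS = sin²α - 2 sin α cos α + cos²α = (sin²α + cos²α) - 2 sin α cos α = 1 - sin(2α) = LHS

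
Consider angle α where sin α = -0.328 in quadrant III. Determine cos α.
cos α = ±√(1 - sin²α) = -0.9447 (negative in QIII)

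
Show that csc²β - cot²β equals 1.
LHS = 1/sin²β - cos²β/sin²β = (1 - cos²β)/sin²β = sin²β/sin²β = 1 = RHS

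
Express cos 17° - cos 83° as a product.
cos 17° - cos 83° = -2 sin(50°) sin(-33°)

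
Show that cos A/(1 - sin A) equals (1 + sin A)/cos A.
RHS = (1 + sin A)(1 - sin A) / (cos A(1 - sin A)) = (1 - sin²A) / (cos A(1 - sin A)) = cos²A / (cos A(1 - sin A)) = cos A/(1 - sin A) = LHS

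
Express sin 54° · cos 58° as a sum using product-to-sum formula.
sin 54° cos 58° = (1/2)[sin(54°+58°) + sin(54°-58°)]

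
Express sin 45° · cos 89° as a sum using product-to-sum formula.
sin 45° cos 89° = (1/2)[sin(45°+89°) + sin(45°-89°)]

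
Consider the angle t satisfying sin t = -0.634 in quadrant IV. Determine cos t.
cos t = √(1 - sin²t) = 0.7733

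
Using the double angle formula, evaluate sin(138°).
sin(138°) = 2 sin 69° cos 69° = 0.6691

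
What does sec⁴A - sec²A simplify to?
sec⁴A - sec²A = tan⁴A + tan²A (using Pythagorean)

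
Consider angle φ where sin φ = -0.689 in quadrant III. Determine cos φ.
cos φ = ±√(1 - sin²φ) = -0.7248 (negative in QIII)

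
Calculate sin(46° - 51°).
sin(46° - 51°) = sin 46° cos 51° - cos 46° sin 51° = -0.08716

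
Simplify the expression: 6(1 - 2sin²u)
6(1 - 2sin²u) = 6(cos(2u)) (using Double angle)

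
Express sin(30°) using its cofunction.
sin(30°) = cos(90° - 30°) = cos(60°)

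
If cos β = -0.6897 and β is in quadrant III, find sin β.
sin β = -0.7241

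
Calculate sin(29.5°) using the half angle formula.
sin(29.5°) = √((1 - cos 59°)/2) = 0.4924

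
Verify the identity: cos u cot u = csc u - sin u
RHS = 1/sin u - sin u = (1 - sin²u)/sin u = cos²u/sin u = cos u · (cos u/sin u) = cos u cot u = LHS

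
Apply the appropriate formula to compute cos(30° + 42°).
cos(30° + 42°) = cos 30° cos 42° - sin 30° sin 42° = 0.309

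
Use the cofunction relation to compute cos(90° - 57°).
cos(90° - 57°) = sin(57°) = 0.8387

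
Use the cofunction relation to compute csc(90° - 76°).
csc(90° - 76°) = sec(76°) = 4.134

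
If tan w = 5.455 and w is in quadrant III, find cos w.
cos w = -0.1803 (using tan²w + 1 = sec²w)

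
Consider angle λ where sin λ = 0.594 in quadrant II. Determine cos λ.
cos λ = ±√(1 - sin²λ) = -0.8045 (negative in QII)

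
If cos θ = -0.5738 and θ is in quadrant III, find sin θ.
sin θ = -0.819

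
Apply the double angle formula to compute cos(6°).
cos(6°) = cos²3° - sin²3° = 0.9945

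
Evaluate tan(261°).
tan(261°) = 6.314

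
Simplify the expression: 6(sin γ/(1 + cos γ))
6(sin γ/(1 + cos γ)) = 6(tan(γ/2)) (using Half angle)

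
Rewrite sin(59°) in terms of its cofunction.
sin(59°) = cos(90° - 59°) = cos(31°)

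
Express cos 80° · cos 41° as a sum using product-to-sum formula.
cos 80° cos 41° = (1/2)[cos(80°-41°) + cos(80°+41°)]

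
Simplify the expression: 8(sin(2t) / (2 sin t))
8(sin(2t) / (2 sin t)) = 8(cos t) (using Double angle)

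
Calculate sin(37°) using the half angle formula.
sin(37°) = √((1 - cos 74°)/2) = 0.6018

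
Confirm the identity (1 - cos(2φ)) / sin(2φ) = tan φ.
LHS = 2sin²φ / (2 sin φ cos φ) = sin φ/cos φ = tan φ = RHS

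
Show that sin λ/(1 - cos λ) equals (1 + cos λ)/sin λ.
LHS = sin λ(1 + cos λ) / ((1 - cos λ)(1 + cos λ)) = sin λ(1 + cos λ) / (1 - cos²λ) = sin λ(1 + cos λ) / sin²λ = (1 + cos λ)/sin λ = RHS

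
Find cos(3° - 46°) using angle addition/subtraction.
cos(3° - 46°) = cos 3° cos 46° + sin 3° sin 46° = 0.7314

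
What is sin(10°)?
sin(10°) = 0.1736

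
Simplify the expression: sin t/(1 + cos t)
sin t/(1 + cos t) = tan(t/2) (using Half angle)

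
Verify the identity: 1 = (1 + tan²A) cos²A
RHS = sec²A · cos²A = (1/cos²A) · cos²A = 1 = LHS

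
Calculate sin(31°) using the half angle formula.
sin(31°) = √((1 - cos 62°)/2) = 0.515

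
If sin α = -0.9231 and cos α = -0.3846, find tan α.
tan α = sin α / cos α = 2.4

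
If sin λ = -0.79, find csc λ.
csc λ = 1/sin λ = -1.266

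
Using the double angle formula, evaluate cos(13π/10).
cos(13π/10) = 2cos²13π/20 - 1 = -0.5878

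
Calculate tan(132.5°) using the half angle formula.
tan(132.5°) = sin 265° / (1 + cos 265°) = -1.091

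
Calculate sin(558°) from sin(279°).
sin(558°) = 2 sin 279° cos 279° = -0.309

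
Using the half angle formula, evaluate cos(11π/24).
cos(11π/24) = √((1 + cos 11π/12)/2) = 0.1305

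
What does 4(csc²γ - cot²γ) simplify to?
4(csc²γ - cot²γ) = 4 (using Pythagorean identity)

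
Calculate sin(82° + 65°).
sin(82° + 65°) = sin 82° cos 65° + cos 82° sin 65° = 0.5446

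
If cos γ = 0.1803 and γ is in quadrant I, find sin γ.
sin γ = 0.9836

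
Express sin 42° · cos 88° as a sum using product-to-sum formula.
sin 42° cos 88° = (1/2)[sin(42°+88°) + sin(42°-88°)]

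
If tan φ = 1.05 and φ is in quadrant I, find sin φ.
sin φ = 0.7241 (using tan²φ + 1 = sec²φ)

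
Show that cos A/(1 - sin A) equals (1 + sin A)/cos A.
RHS = (1 + sin A)(1 - sin A) / (cos A(1 - sin A)) = (1 - sin²A) / (cos A(1 - sin A)) = cos²A / (cos A(1 - sin A)) = cos A/(1 - sin A) = LHS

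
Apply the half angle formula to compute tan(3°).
tan(3°) = sin 6° / (1 + cos 6°) = 0.05241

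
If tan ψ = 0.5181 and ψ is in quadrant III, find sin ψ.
sin ψ = -0.46 (using tan²ψ + 1 = sec²ψ)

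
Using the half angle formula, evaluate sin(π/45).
sin(π/45) = √((1 - cos 2π/45)/2) = 0.06976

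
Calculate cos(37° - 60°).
cos(37° - 60°) = cos 37° cos 60° + sin 37° sin 60° = 0.9205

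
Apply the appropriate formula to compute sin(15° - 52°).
sin(15° - 52°) = sin 15° cos 52° - cos 15° sin 52° = -0.6018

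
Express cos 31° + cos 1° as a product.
cos 31° + cos 1° = 2 cos(16°) cos(15°)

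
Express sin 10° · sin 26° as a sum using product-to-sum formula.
sin 10° sin 26° = (1/2)[cos(10°-26°) - cos(10°+26°)]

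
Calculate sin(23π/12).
sin(23π/12) = -(√6-√2)/4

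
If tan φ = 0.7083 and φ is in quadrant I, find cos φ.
cos φ = 0.816 (using tan²φ + 1 = sec²φ)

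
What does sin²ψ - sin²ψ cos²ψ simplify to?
sin²ψ - sin²ψ cos²ψ = sin⁴ψ (using Factoring)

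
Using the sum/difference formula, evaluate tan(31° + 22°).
tan(31° + 22°) = (tan 31° + tan 22°)/(1 - tan 31° tan 22°) = 1.327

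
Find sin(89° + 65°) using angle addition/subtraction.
sin(89° + 65°) = sin 89° cos 65° + cos 89° sin 65° = 0.4384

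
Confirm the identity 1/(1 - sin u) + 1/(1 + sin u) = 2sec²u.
LHS = [(1 + sin u) + (1 - sin u)] / [(1 - sin u)(1 + sin u)] = 2/(1 - sin²u) = 2/cos²u = 2sec²u = RHS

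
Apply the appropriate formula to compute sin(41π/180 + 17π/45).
sin(41π/180 + 17π/45) = sin 41π/180 cos 17π/45 + cos 41π/180 sin 17π/45 = 0.9455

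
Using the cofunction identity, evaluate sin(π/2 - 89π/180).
sin(π/2 - 89π/180) = cos(89π/180) = 0.01745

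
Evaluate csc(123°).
csc(123°) = 1.192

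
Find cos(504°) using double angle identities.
cos(504°) = cos²252° - sin²252° = -0.809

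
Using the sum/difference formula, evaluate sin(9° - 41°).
sin(9° - 41°) = sin 9° cos 41° - cos 9° sin 41° = -0.5299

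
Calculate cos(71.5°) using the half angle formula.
cos(71.5°) = √((1 + cos 143°)/2) = 0.3173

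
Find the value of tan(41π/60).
tan(41π/60) = -1.54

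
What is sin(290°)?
sin(290°) = -0.9397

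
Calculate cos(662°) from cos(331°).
cos(662°) = cos²331° - sin²331° = 0.5299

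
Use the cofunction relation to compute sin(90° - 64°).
sin(90° - 64°) = cos(64°) = 0.4384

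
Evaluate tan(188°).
tan(188°) = 0.1405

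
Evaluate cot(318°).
cot(318°) = -1.111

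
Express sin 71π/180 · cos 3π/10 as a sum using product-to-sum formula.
sin 71π/180 cos 3π/10 = (1/2)[sin(71π/180+3π/10) + sin(71π/180-3π/10)]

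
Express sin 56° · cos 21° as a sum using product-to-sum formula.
sin 56° cos 21° = (1/2)[sin(56°+21°) + sin(56°-21°)]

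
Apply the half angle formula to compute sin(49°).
sin(49°) = √((1 - cos 98°)/2) = 0.7547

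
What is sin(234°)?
sin(234°) = -0.809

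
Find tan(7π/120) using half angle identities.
tan(7π/120) = sin 7π/60 / (1 + cos 7π/60) = 0.1853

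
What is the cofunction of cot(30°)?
cot(30°) = tan(90° - 30°) = tan(60°)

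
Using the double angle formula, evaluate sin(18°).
sin(18°) = 2 sin 9° cos 9° = 0.309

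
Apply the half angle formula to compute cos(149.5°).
cos(149.5°) = -√((1 + cos 299°)/2) = -0.8616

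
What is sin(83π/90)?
sin(83π/90) = 0.2419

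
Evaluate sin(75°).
sin(75°) = (√6+√2)/4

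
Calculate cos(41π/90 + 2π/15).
cos(41π/90 + 2π/15) = cos 41π/90 cos 2π/15 - sin 41π/90 sin 2π/15 = -0.2756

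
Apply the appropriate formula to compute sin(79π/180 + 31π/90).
sin(79π/180 + 31π/90) = sin 79π/180 cos 31π/90 + cos 79π/180 sin 31π/90 = 0.6293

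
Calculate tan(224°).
tan(224°) = 0.9657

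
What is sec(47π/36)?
sec(47π/36) = -1.743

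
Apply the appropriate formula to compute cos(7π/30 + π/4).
cos(7π/30 + π/4) = cos 7π/30 cos π/4 - sin 7π/30 sin π/4 = 0.05234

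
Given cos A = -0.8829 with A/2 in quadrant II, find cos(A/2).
cos(A/2) = ±√((1 + cos A)/2); negative since A/2 ∈ QII, so cos(A/2) = -0.242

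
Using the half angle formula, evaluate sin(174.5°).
sin(174.5°) = √((1 - cos 349°)/2) = 0.09585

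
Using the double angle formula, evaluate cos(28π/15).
cos(28π/15) = cos²14π/15 - sin²14π/15 = 0.9135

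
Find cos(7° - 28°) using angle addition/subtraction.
cos(7° - 28°) = cos 7° cos 28° + sin 7° sin 28° = 0.9336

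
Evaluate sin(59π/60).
sin(59π/60) = 0.05234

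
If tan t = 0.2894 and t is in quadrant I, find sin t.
sin t = 0.278 (using tan²t + 1 = sec²t)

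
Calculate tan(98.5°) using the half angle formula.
tan(98.5°) = sin 197° / (1 + cos 197°) = -6.691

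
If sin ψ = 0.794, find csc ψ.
csc ψ = 1/sin ψ = 1.259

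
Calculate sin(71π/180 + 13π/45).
sin(71π/180 + 13π/45) = sin 71π/180 cos 13π/45 + cos 71π/180 sin 13π/45 = 0.8387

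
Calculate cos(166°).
cos(166°) = -0.9703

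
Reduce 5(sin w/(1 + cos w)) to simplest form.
5(sin w/(1 + cos w)) = 5(tan(w/2)) (using Half angle)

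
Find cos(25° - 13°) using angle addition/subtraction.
cos(25° - 13°) = cos 25° cos 13° + sin 25° sin 13° = 0.9781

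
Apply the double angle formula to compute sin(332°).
sin(332°) = 2 sin 166° cos 166° = -0.4695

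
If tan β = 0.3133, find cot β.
cot β = 1/tan β = 3.192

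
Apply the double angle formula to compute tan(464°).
tan(464°) = 2 tan 232° / (1 - tan²232°) = -4.011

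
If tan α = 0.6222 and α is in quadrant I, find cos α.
cos α = 0.8491 (using tan²α + 1 = sec²α)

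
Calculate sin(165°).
sin(165°) = (√6-√2)/4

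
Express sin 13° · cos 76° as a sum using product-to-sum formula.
sin 13° cos 76° = (1/2)[sin(13°+76°) + sin(13°-76°)]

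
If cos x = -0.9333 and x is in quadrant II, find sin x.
sin x = 0.3591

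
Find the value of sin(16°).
sin(16°) = 0.2756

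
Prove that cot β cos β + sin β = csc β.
LHS = cos²β/sin β + sin β = (cos²β + sin²β)/sin β = 1/sin β = csc β = RHS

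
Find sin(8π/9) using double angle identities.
sin(8π/9) = 2 sin 4π/9 cos 4π/9 = 0.342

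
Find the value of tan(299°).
tan(299°) = -1.804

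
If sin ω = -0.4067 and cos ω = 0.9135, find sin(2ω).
sin(2ω) = 2 sin ω cos ω = -0.743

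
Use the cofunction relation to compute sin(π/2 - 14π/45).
sin(π/2 - 14π/45) = cos(14π/45) = 0.5592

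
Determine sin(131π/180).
sin(131π/180) = 0.7547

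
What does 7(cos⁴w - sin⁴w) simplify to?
7(cos⁴w - sin⁴w) = 7(cos(2w)) (using Factoring + double angle)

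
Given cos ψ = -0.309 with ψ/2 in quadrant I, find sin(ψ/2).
sin(ψ/2) = ±√((1 - cos ψ)/2); positive since ψ/2 ∈ QI, so sin(ψ/2) = 0.809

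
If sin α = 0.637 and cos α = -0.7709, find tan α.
tan α = sin α / cos α = -0.8263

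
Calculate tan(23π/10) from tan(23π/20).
tan(23π/10) = 2 tan 23π/20 / (1 - tan²23π/20) = 1.376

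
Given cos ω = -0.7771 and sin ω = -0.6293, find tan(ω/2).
tan(ω/2) = sin ω / (1 + cos ω) = -2.823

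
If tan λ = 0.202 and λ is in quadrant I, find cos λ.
cos λ = 0.9802 (using tan²λ + 1 = sec²λ)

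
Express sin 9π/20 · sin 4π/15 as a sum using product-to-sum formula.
sin 9π/20 sin 4π/15 = (1/2)[cos(9π/20-4π/15) - cos(9π/20+4π/15)]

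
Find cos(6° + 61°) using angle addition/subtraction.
cos(6° + 61°) = cos 6° cos 61° - sin 6° sin 61° = 0.3907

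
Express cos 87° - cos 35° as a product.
cos 87° - cos 35° = -2 sin(61°) sin(26°)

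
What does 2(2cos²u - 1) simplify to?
2(2cos²u - 1) = 2(cos(2u)) (using Double angle)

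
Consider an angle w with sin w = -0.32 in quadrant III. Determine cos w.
cos w = ±√(1 - sin²w) = -0.9474 (negative in QIII)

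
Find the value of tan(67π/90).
tan(67π/90) = -1.036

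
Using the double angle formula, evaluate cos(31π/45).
cos(31π/45) = cos²31π/90 - sin²31π/90 = -0.5592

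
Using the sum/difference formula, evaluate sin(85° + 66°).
sin(85° + 66°) = sin 85° cos 66° + cos 85° sin 66° = 0.4848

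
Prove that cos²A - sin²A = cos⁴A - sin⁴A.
RHS = (cos²A - sin²A)(cos²A + sin²A) = (cos²A - sin²A) · 1 = cos²A - sin²A = LHS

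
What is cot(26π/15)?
cot(26π/15) = -0.9004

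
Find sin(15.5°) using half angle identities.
sin(15.5°) = √((1 - cos 31°)/2) = 0.2672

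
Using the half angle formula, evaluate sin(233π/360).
sin(233π/360) = √((1 - cos 233π/180)/2) = 0.8949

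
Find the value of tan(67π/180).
tan(67π/180) = 2.356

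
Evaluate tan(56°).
tan(56°) = 1.483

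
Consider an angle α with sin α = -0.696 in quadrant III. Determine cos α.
cos α = ±√(1 - sin²α) = -0.718 (negative in QIII)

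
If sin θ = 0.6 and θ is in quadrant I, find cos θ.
cos θ = 0.8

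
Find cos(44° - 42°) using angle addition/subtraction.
cos(44° - 42°) = cos 44° cos 42° + sin 44° sin 42° = 0.9994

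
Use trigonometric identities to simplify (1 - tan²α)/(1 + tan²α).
(1 - tan²α)/(1 + tan²α) = cos(2α) (using Double angle)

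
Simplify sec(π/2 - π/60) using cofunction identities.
sec(π/2 - π/60) = csc(π/60)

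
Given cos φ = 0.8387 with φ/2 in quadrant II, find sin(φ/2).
sin(φ/2) = ±√((1 - cos φ)/2); positive since φ/2 ∈ QII, so sin(φ/2) = 0.284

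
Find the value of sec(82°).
sec(82°) = 7.185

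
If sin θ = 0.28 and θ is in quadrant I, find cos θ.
cos θ = 0.96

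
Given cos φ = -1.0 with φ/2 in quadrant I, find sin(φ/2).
sin(φ/2) = ±√((1 - cos φ)/2); positive since φ/2 ∈ QI, so sin(φ/2) = 1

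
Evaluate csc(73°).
csc(73°) = 1.046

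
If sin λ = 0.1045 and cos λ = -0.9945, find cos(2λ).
cos(2λ) = cos²λ - sin²λ = 0.9781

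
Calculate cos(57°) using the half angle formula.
cos(57°) = √((1 + cos 114°)/2) = 0.5446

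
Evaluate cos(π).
cos(π) = -1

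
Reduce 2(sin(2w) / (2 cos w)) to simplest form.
2(sin(2w) / (2 cos w)) = 2(sin w) (using Double angle)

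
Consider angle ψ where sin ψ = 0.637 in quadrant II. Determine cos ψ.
cos ψ = ±√(1 - sin²ψ) = -0.7709 (negative in QII)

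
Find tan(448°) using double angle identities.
tan(448°) = 2 tan 224° / (1 - tan²224°) = 28.64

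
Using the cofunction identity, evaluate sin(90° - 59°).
sin(90° - 59°) = cos(59°) = 0.515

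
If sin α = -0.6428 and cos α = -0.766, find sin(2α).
sin(2α) = 2 sin α cos α = 0.9848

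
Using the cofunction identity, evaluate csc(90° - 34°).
csc(90° - 34°) = sec(34°) = 1.206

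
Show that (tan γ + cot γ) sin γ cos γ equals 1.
LHS = (sin γ/cos γ + cos γ/sin γ) sin γ cos γ = ((sin²γ + cos²γ)/(sin γ cos γ)) · sin γ cos γ = sin²γ + cos²γ = 1 = RHS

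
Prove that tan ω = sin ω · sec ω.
RHS = sin ω · (1/cos ω) = sin ω/cos ω = tan ω = LHS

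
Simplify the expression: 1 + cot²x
1 + cot²x = csc²x (using Pythagorean identity)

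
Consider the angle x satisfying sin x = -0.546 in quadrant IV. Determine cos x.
cos x = √(1 - sin²x) = 0.8378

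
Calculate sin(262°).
sin(262°) = -0.9903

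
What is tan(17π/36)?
tan(17π/36) = 11.43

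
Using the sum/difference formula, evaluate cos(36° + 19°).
cos(36° + 19°) = cos 36° cos 19° - sin 36° sin 19° = 0.5736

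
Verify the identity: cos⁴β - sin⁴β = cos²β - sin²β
LHS = (cos²β - sin²β)(cos²β + sin²β) = (cos²β - sin²β) · 1 = cos²β - sin²β = RHS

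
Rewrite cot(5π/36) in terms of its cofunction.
cot(5π/36) = tan(π/2 - 5π/36) = tan(13π/36)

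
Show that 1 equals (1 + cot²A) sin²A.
RHS = csc²A · sin²A = (1/sin²A) · sin²A = 1 = LHS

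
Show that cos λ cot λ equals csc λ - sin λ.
RHS = 1/sin λ - sin λ = (1 - sin²λ)/sin λ = cos²λ/sin λ = cos λ · (cos λ/sin λ) = cos λ cot λ = LHS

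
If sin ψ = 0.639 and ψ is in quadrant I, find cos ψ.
cos ψ = 0.7692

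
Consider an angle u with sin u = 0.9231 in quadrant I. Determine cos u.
cos u = √(1 - sin²u) = 0.3846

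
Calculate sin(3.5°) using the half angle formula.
sin(3.5°) = √((1 - cos 7°)/2) = 0.06105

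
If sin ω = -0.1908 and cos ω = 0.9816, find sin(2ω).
sin(2ω) = 2 sin ω cos ω = -0.3746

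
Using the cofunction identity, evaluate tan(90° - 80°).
tan(90° - 80°) = cot(80°) = 0.1763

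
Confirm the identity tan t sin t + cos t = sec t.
LHS = sin²t/cos t + cos t = (sin²t + cos²t)/cos t = 1/cos t = sec t = RHS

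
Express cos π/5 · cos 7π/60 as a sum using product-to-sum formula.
cos π/5 cos 7π/60 = (1/2)[cos(π/5-7π/60) + cos(π/5+7π/60)]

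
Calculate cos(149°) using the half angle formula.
cos(149°) = -√((1 + cos 298°)/2) = -0.8572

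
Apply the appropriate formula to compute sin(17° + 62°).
sin(17° + 62°) = sin 17° cos 62° + cos 17° sin 62° = 0.9816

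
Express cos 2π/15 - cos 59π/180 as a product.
cos 2π/15 - cos 59π/180 = -2 sin(83π/360) sin(-7π/72)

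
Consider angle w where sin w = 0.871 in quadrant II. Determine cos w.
cos w = ±√(1 - sin²w) = -0.4913 (negative in QII)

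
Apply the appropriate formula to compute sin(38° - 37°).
sin(38° - 37°) = sin 38° cos 37° - cos 38° sin 37° = 0.01745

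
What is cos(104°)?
cos(104°) = -0.2419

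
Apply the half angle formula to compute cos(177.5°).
cos(177.5°) = -√((1 + cos 355°)/2) = -0.999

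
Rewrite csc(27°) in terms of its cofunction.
csc(27°) = sec(90° - 27°) = sec(63°)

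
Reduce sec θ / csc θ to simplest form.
sec θ / csc θ = tan θ (using Reciprocal identities)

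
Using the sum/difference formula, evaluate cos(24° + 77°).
cos(24° + 77°) = cos 24° cos 77° - sin 24° sin 77° = -0.1908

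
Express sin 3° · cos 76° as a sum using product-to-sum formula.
sin 3° cos 76° = (1/2)[sin(3°+76°) + sin(3°-76°)]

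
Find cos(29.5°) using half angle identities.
cos(29.5°) = √((1 + cos 59°)/2) = 0.8704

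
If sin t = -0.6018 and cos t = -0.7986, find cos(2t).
cos(2t) = cos²t - sin²t = 0.2756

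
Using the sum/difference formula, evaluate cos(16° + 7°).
cos(16° + 7°) = cos 16° cos 7° - sin 16° sin 7° = 0.9205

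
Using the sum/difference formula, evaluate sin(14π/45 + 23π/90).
sin(14π/45 + 23π/90) = sin 14π/45 cos 23π/90 + cos 14π/45 sin 23π/90 = 0.9781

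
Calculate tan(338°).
tan(338°) = -0.404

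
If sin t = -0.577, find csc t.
csc t = 1/sin t = -1.733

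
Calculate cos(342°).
cos(342°) = 0.9511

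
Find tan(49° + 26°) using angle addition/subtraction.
tan(49° + 26°) = (tan 49° + tan 26°)/(1 - tan 49° tan 26°) = 2+√3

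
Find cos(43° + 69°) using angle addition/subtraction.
cos(43° + 69°) = cos 43° cos 69° - sin 43° sin 69° = -0.3746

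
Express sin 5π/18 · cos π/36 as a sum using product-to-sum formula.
sin 5π/18 cos π/36 = (1/2)[sin(5π/18+π/36) + sin(5π/18-π/36)]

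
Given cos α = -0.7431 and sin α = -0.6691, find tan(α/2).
tan(α/2) = sin α / (1 + cos α) = -2.605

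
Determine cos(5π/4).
cos(5π/4) = -√2/2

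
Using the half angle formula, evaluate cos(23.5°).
cos(23.5°) = √((1 + cos 47°)/2) = 0.9171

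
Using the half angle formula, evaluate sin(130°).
sin(130°) = √((1 - cos 260°)/2) = 0.766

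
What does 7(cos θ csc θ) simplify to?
7(cos θ csc θ) = 7(cot θ) (using Reciprocal + quotient)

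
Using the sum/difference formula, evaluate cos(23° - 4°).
cos(23° - 4°) = cos 23° cos 4° + sin 23° sin 4° = 0.9455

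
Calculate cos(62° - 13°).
cos(62° - 13°) = cos 62° cos 13° + sin 62° sin 13° = 0.6561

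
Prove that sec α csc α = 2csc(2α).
RHS = 2/sin(2α) = 2/(2 sin α cos α) = 1/(sin α cos α) = (1/cos α)(1/sin α) = sec α csc α = LHS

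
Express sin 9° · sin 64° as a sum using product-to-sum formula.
sin 9° sin 64° = (1/2)[cos(9°-64°) - cos(9°+64°)]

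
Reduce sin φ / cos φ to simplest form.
sin φ / cos φ = tan φ (using Quotient identity)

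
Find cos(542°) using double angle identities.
cos(542°) = cos²271° - sin²271° = -0.9994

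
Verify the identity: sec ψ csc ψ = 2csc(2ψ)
RHS = 2/sin(2ψ) = 2/(2 sin ψ cos ψ) = 1/(sin ψ cos ψ) = (1/cos ψ)(1/sin ψ) = sec ψ csc ψ = LHS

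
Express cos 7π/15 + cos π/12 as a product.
cos 7π/15 + cos π/12 = 2 cos(11π/40) cos(23π/120)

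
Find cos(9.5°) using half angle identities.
cos(9.5°) = √((1 + cos 19°)/2) = 0.9863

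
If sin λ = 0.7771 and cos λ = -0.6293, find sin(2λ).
sin(2λ) = 2 sin λ cos λ = -0.9781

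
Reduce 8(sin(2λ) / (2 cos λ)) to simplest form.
8(sin(2λ) / (2 cos λ)) = 8(sin λ) (using Double angle)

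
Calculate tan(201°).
tan(201°) = 0.3839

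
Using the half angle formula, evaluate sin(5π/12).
sin(5π/12) = √((1 - cos 5π/6)/2) = (√6+√2)/4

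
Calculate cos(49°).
cos(49°) = 0.6561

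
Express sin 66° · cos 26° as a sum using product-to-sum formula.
sin 66° cos 26° = (1/2)[sin(66°+26°) + sin(66°-26°)]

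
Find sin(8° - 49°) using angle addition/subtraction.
sin(8° - 49°) = sin 8° cos 49° - cos 8° sin 49° = -0.6561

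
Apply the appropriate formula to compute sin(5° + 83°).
sin(5° + 83°) = sin 5° cos 83° + cos 5° sin 83° = 0.9994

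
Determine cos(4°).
cos(4°) = 0.9976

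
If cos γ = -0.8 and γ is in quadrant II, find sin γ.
sin γ = 0.6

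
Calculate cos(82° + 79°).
cos(82° + 79°) = cos 82° cos 79° - sin 82° sin 79° = -0.9455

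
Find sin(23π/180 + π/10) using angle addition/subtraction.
sin(23π/180 + π/10) = sin 23π/180 cos π/10 + cos 23π/180 sin π/10 = 0.6561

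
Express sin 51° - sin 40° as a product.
sin 51° - sin 40° = 2 cos(45.5°) sin(5.5°)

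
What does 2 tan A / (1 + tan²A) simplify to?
2 tan A / (1 + tan²A) = sin(2A) (using Double angle)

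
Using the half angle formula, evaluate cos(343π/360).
cos(343π/360) = -√((1 + cos 343π/180)/2) = -0.989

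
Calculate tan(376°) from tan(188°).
tan(376°) = 2 tan 188° / (1 - tan²188°) = 0.2867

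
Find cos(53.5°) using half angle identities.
cos(53.5°) = √((1 + cos 107°)/2) = 0.5948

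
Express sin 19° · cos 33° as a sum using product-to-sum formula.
sin 19° cos 33° = (1/2)[sin(19°+33°) + sin(19°-33°)]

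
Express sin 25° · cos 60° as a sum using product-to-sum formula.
sin 25° cos 60° = (1/2)[sin(25°+60°) + sin(25°-60°)]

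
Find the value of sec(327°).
sec(327°) = 1.192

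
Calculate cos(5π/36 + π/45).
cos(5π/36 + π/45) = cos 5π/36 cos π/45 - sin 5π/36 sin π/45 = 0.8746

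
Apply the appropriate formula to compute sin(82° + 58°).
sin(82° + 58°) = sin 82° cos 58° + cos 82° sin 58° = 0.6428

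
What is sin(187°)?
sin(187°) = -0.1219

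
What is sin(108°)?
sin(108°) = 0.9511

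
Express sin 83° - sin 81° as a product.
sin 83° - sin 81° = 2 cos(82°) sin(1°)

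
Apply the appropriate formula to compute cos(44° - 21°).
cos(44° - 21°) = cos 44° cos 21° + sin 44° sin 21° = 0.9205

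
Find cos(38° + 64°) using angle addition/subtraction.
cos(38° + 64°) = cos 38° cos 64° - sin 38° sin 64° = -0.2079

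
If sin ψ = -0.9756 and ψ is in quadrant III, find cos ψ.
cos ψ = -0.2196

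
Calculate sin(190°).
sin(190°) = -0.1736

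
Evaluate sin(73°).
sin(73°) = 0.9563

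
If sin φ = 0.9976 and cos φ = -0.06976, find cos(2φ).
cos(2φ) = cos²φ - sin²φ = -0.9903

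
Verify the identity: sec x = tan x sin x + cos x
RHS = sin²x/cos x + cos x = (sin²x + cos²x)/cos x = 1/cos x = sec x = LHS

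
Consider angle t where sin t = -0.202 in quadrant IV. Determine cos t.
cos t = √(1 - sin²t) = 0.9794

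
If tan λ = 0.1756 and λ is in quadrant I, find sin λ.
sin λ = 0.173 (using tan²λ + 1 = sec²λ)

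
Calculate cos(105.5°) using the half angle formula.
cos(105.5°) = -√((1 + cos 211°)/2) = -0.2672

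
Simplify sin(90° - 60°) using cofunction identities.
sin(90° - 60°) = cos(60°)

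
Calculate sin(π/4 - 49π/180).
sin(π/4 - 49π/180) = sin π/4 cos 49π/180 - cos π/4 sin 49π/180 = -0.06976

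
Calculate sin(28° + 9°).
sin(28° + 9°) = sin 28° cos 9° + cos 28° sin 9° = 0.6018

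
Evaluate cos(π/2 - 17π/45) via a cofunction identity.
cos(π/2 - 17π/45) = sin(17π/45) = 0.9272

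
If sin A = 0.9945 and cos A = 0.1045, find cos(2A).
cos(2A) = cos²A - sin²A = -0.9781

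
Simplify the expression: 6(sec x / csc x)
6(sec x / csc x) = 6(tan x) (using Reciprocal identities)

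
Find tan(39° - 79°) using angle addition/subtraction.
tan(39° - 79°) = (tan 39° - tan 79°)/(1 + tan 39° tan 79°) = -0.8391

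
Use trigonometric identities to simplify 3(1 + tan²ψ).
3(1 + tan²ψ) = 3(sec²ψ) (using Pythagorean identity)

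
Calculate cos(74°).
cos(74°) = 0.2756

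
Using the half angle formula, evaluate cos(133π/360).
cos(133π/360) = √((1 + cos 133π/180)/2) = 0.3987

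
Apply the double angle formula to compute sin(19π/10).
sin(19π/10) = 2 sin 19π/20 cos 19π/20 = -0.309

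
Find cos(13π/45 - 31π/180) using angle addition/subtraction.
cos(13π/45 - 31π/180) = cos 13π/45 cos 31π/180 + sin 13π/45 sin 31π/180 = 0.9336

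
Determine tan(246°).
tan(246°) = 2.246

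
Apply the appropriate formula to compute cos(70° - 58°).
cos(70° - 58°) = cos 70° cos 58° + sin 70° sin 58° = 0.9781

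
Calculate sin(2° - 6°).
sin(2° - 6°) = sin 2° cos 6° - cos 2° sin 6° = -0.06976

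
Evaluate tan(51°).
tan(51°) = 1.235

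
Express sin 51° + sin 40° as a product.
sin 51° + sin 40° = 2 sin(45.5°) cos(5.5°)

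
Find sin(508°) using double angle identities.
sin(508°) = 2 sin 254° cos 254° = 0.5299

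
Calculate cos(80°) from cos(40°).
cos(80°) = cos²40° - sin²40° = 0.1736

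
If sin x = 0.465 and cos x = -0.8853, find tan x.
tan x = sin x / cos x = -0.5252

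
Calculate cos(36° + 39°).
cos(36° + 39°) = cos 36° cos 39° - sin 36° sin 39° = (√6-√2)/4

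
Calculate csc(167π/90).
csc(167π/90) = -2.281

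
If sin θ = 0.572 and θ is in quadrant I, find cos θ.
cos θ = 0.8203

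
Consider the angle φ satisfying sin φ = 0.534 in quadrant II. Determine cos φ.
cos φ = ±√(1 - sin²φ) = -0.8455 (negative in QII)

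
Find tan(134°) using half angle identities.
tan(134°) = sin 268° / (1 + cos 268°) = -1.036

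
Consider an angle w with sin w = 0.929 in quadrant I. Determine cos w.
cos w = √(1 - sin²w) = 0.3701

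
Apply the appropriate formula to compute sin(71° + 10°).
sin(71° + 10°) = sin 71° cos 10° + cos 71° sin 10° = 0.9877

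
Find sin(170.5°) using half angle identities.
sin(170.5°) = √((1 - cos 341°)/2) = 0.165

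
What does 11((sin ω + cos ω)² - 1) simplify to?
11((sin ω + cos ω)² - 1) = 11(sin(2ω)) (using Pythagorean + double angle)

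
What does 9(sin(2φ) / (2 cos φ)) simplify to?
9(sin(2φ) / (2 cos φ)) = 9(sin φ) (using Double angle)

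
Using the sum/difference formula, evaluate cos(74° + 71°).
cos(74° + 71°) = cos 74° cos 71° - sin 74° sin 71° = -0.8192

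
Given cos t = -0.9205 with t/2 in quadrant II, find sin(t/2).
sin(t/2) = ±√((1 - cos t)/2); positive since t/2 ∈ QII, so sin(t/2) = 0.9799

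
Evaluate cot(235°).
cot(235°) = 0.7002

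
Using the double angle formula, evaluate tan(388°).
tan(388°) = 2 tan 194° / (1 - tan²194°) = 0.5317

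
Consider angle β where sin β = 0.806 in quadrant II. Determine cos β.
cos β = ±√(1 - sin²β) = -0.5919 (negative in QII)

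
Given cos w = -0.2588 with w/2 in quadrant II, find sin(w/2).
sin(w/2) = ±√((1 - cos w)/2); positive since w/2 ∈ QII, so sin(w/2) = 0.7933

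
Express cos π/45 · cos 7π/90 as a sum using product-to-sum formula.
cos π/45 cos 7π/90 = (1/2)[cos(π/45-7π/90) + cos(π/45+7π/90)]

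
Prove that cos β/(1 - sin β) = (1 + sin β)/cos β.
RHS = (1 + sin β)(1 - sin β) / (cos β(1 - sin β)) = (1 - sin²β) / (cos β(1 - sin β)) = cos²β / (cos β(1 - sin β)) = cos β/(1 - sin β) = LHS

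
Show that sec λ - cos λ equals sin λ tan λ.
LHS = 1/cos λ - cos λ = (1 - cos²λ)/cos λ = sin²λ/cos λ = sin λ · (sin λ/cos λ) = sin λ tan λ = RHS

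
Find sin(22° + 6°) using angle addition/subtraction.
sin(22° + 6°) = sin 22° cos 6° + cos 22° sin 6° = 0.4695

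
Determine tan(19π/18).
tan(19π/18) = 0.1763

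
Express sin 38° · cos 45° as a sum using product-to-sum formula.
sin 38° cos 45° = (1/2)[sin(38°+45°) + sin(38°-45°)]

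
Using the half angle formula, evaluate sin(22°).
sin(22°) = √((1 - cos 44°)/2) = 0.3746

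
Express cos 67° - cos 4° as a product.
cos 67° - cos 4° = -2 sin(35.5°) sin(31.5°)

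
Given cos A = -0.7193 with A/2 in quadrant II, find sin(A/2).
sin(A/2) = ±√((1 - cos A)/2); positive since A/2 ∈ QII, so sin(A/2) = 0.9272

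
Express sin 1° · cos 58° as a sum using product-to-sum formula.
sin 1° cos 58° = (1/2)[sin(1°+58°) + sin(1°-58°)]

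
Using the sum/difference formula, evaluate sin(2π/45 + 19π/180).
sin(2π/45 + 19π/180) = sin 2π/45 cos 19π/180 + cos 2π/45 sin 19π/180 = 0.454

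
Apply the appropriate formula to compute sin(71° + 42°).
sin(71° + 42°) = sin 71° cos 42° + cos 71° sin 42° = 0.9205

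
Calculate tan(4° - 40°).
tan(4° - 40°) = (tan 4° - tan 40°)/(1 + tan 4° tan 40°) = -0.7265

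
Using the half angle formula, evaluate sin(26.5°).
sin(26.5°) = √((1 - cos 53°)/2) = 0.4462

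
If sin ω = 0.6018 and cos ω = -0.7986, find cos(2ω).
cos(2ω) = cos²ω - sin²ω = 0.2756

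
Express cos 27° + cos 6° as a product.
cos 27° + cos 6° = 2 cos(16.5°) cos(10.5°)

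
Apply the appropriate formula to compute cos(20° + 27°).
cos(20° + 27°) = cos 20° cos 27° - sin 20° sin 27° = 0.682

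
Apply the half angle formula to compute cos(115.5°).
cos(115.5°) = -√((1 + cos 231°)/2) = -0.4305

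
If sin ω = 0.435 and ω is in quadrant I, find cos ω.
cos ω = 0.9004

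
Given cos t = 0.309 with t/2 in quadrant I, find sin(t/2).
sin(t/2) = ±√((1 - cos t)/2); positive since t/2 ∈ QI, so sin(t/2) = 0.5878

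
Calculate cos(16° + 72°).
cos(16° + 72°) = cos 16° cos 72° - sin 16° sin 72° = 0.0349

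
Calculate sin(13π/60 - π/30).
sin(13π/60 - π/30) = sin 13π/60 cos π/30 - cos 13π/60 sin π/30 = 0.5446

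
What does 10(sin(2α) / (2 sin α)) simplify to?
10(sin(2α) / (2 sin α)) = 10(cos α) (using Double angle)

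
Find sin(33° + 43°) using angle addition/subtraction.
sin(33° + 43°) = sin 33° cos 43° + cos 33° sin 43° = 0.9703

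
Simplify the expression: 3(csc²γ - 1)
3(csc²γ - 1) = 3(cot²γ) (using Pythagorean identity)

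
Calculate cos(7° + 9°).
cos(7° + 9°) = cos 7° cos 9° - sin 7° sin 9° = 0.9613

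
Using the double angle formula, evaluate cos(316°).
cos(316°) = cos²158° - sin²158° = 0.7193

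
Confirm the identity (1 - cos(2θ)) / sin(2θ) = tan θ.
LHS = 2sin²θ / (2 sin θ cos θ) = sin θ/cos θ = tan θ = RHS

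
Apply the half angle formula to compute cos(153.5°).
cos(153.5°) = -√((1 + cos 307°)/2) = -0.8949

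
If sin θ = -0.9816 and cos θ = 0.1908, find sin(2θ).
sin(2θ) = 2 sin θ cos θ = -0.3746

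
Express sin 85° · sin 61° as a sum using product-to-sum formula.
sin 85° sin 61° = (1/2)[cos(85°-61°) - cos(85°+61°)]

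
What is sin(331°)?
sin(331°) = -0.4848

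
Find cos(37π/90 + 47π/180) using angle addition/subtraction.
cos(37π/90 + 47π/180) = cos 37π/90 cos 47π/180 - sin 37π/90 sin 47π/180 = -0.515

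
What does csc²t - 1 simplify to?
csc²t - 1 = cot²t (using Pythagorean identity)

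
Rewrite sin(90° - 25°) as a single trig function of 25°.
sin(90° - 25°) = cos(25°)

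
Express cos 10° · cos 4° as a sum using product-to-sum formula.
cos 10° cos 4° = (1/2)[cos(10°-4°) + cos(10°+4°)]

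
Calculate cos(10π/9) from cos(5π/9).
cos(10π/9) = cos²5π/9 - sin²5π/9 = -0.9397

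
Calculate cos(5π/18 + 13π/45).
cos(5π/18 + 13π/45) = cos 5π/18 cos 13π/45 - sin 5π/18 sin 13π/45 = -0.2079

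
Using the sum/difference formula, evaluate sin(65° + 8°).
sin(65° + 8°) = sin 65° cos 8° + cos 65° sin 8° = 0.9563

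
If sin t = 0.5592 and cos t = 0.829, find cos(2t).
cos(2t) = cos²t - sin²t = 0.3745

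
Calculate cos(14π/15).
cos(14π/15) = -0.9781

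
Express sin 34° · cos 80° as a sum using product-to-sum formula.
sin 34° cos 80° = (1/2)[sin(34°+80°) + sin(34°-80°)]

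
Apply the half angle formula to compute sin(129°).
sin(129°) = √((1 - cos 258°)/2) = 0.7771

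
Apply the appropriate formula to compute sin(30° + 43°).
sin(30° + 43°) = sin 30° cos 43° + cos 30° sin 43° = 0.9563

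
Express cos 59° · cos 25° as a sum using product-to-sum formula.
cos 59° cos 25° = (1/2)[cos(59°-25°) + cos(59°+25°)]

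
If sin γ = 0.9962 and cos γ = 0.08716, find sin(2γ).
sin(2γ) = 2 sin γ cos γ = 0.1737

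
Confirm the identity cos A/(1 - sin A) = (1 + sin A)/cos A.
RHS = (1 + sin A)(1 - sin A) / (cos A(1 - sin A)) = (1 - sin²A) / (cos A(1 - sin A)) = cos²A / (cos A(1 - sin A)) = cos A/(1 - sin A) = LHS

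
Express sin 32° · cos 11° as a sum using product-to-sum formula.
sin 32° cos 11° = (1/2)[sin(32°+11°) + sin(32°-11°)]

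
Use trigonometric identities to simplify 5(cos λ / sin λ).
5(cos λ / sin λ) = 5(cot λ) (using Quotient identity)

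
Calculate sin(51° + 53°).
sin(51° + 53°) = sin 51° cos 53° + cos 51° sin 53° = 0.9703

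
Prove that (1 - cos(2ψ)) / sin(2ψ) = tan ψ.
LHS = 2sin²ψ / (2 sin ψ cos ψ) = sin ψ/cos ψ = tan ψ = RHS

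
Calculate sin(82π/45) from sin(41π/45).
sin(82π/45) = 2 sin 41π/45 cos 41π/45 = -0.5299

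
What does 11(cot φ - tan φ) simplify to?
11(cot φ - tan φ) = 11(2 cot(2φ)) (using Double angle)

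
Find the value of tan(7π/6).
tan(7π/6) = √3/3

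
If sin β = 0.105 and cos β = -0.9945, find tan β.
tan β = sin β / cos β = -0.1056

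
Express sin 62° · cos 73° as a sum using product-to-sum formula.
sin 62° cos 73° = (1/2)[sin(62°+73°) + sin(62°-73°)]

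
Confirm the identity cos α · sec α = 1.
LHS = cos α · (1/cos α) = 1 = RHS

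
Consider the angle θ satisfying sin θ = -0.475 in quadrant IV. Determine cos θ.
cos θ = √(1 - sin²θ) = 0.88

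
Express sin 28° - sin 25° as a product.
sin 28° - sin 25° = 2 cos(26.5°) sin(1.5°)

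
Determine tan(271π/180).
tan(271π/180) = -57.29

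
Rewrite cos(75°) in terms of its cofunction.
cos(75°) = sin(90° - 75°) = sin(15°)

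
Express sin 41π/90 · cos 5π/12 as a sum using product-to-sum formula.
sin 41π/90 cos 5π/12 = (1/2)[sin(41π/90+5π/12) + sin(41π/90-5π/12)]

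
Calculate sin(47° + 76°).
sin(47° + 76°) = sin 47° cos 76° + cos 47° sin 76° = 0.8387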